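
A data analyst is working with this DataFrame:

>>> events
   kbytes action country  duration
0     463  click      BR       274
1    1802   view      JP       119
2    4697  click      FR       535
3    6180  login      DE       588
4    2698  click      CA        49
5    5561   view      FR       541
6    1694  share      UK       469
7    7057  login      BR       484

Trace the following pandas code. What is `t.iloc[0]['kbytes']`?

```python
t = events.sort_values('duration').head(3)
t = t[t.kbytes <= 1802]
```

1802

sort by duration:
   kbytes action country  duration
4    2698  click      CA        49
1    1802   view      JP       119
0     463  click      BR       274
6    1694  share      UK       469
7    7057  login      BR       484
2    4697  click      FR       535
5    5561   view      FR       541
3    6180  login      DE       588
take first 3 rows:
   kbytes action country  duration
4    2698  click      CA        49
1    1802   view      JP       119
0     463  click      BR       274
filter rows where kbytes <= 1802:
   kbytes action country  duration
1    1802   view      JP       119
0     463  click      BR       274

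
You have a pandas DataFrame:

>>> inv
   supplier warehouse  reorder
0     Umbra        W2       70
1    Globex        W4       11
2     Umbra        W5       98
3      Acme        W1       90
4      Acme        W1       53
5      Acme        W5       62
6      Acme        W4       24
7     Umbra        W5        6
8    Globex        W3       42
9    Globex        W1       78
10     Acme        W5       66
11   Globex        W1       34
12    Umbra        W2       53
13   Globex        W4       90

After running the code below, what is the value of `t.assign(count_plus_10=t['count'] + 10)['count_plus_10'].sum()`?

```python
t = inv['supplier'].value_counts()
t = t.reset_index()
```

44

value_counts of supplier:
supplier
Globex    5
Acme      5
Umbra     4
Name: count, dtype: int64
reset_index():
  supplier  count
0   Globex      5
1     Acme      5
2    Umbra      4
add column count_plus_10 = t['count'] + 10:
  supplier  count  count_plus_10
0   Globex      5             15
1     Acme      5             15
2    Umbra      4             14
Hence 44.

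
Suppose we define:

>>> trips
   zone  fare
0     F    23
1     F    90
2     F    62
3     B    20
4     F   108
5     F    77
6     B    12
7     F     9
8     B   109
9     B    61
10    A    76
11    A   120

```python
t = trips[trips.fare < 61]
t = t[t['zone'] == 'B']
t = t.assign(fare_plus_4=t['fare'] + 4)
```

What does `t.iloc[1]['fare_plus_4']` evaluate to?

filter rows where fare < 61:
  zone  fare
0    F    23
3    B    20
6    B    12
7    F     9
filter rows where zone == 'B':
  zone  fare
3    B    20
6    B    12
add column fare_plus_4 = t['fare'] + 4:
  zone  fare  fare_plus_4
3    B    20           24
6    B    12           16
So iloc[1]['fare_plus_4'] = 16.

16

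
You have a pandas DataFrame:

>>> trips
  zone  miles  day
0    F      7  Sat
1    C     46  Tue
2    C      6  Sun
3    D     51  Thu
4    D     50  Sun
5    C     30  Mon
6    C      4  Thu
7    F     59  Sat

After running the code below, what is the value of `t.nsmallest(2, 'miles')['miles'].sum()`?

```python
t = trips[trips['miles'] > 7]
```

filter rows where miles > 7:
  zone  miles  day
1    C     46  Tue
3    D     51  Thu
4    D     50  Sun
5    C     30  Mon
7    F     59  Sat
take 2 rows with smallest miles:
  zone  miles  day
5    C     30  Mon
1    C     46  Tue
The sum of column 'miles' is 76.

76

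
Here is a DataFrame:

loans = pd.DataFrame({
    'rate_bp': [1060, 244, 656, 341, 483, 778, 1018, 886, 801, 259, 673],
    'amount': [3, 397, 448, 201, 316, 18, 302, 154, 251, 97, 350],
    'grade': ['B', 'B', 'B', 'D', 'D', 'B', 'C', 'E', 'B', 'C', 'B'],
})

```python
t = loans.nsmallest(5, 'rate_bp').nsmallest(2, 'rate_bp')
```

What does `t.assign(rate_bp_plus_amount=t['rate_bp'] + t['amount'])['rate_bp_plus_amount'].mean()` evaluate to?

498.5

take 5 rows with smallest rate_bp:
   rate_bp  amount grade
1      244     397     B
9      259      97     C
3      341     201     D
4      483     316     D
2      656     448     B
take 2 rows with smallest rate_bp:
   rate_bp  amount grade
1      244     397     B
9      259      97     C
add column rate_bp_plus_amount = t['rate_bp'] + t['amount']:
   rate_bp  amount grade  rate_bp_plus_amount
1      244     397     B                  641
9      259      97     C                  356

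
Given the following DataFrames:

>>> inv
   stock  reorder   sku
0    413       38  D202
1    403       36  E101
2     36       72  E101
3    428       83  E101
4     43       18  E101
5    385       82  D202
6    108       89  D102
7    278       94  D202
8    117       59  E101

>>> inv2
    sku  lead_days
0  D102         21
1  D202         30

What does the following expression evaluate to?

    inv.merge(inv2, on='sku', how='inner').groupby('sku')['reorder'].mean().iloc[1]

71.3333333333

merge on 'sku' (how='inner') → 4 rows:
   stock  reorder   sku  lead_days
0    413       38  D202         30
1    385       82  D202         30
2    108       89  D102         21
3    278       94  D202         30
group by sku, mean of reorder:
sku
D102    89.000000
D202    71.333333
Name: reorder, dtype: float64
value at position 1 → 71.3333333333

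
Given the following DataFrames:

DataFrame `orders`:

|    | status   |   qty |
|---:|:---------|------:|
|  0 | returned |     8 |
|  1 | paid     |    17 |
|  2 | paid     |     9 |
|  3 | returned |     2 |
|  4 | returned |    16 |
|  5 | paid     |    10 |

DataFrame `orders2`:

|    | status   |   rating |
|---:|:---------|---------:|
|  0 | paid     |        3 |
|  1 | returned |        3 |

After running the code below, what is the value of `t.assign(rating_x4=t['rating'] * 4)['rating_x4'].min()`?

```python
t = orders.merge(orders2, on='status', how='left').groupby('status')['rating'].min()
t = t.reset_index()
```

12

merge on 'status' (how='left') → 6 rows:
     status  qty  rating
0  returned    8       3
1      paid   17       3
2      paid    9       3
3  returned    2       3
4  returned   16       3
5      paid   10       3
group by status, min of rating:
status
paid        3
returned    3
Name: rating, dtype: int64
reset_index():
     status  rating
0      paid       3
1  returned       3
add column rating_x4 = t['rating'] * 4:
     status  rating  rating_x4
0      paid       3         12
1  returned       3         12
Then the min of column 'rating_x4': 12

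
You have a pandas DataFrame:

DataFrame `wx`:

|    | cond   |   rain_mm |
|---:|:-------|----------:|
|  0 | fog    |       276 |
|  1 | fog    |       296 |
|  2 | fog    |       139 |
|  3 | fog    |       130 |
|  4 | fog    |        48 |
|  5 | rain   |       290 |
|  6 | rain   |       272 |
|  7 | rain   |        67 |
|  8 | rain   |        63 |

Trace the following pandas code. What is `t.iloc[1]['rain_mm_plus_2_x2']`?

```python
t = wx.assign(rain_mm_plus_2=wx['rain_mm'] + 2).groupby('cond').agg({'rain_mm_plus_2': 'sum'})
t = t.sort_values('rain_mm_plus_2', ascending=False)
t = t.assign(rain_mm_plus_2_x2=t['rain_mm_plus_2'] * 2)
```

add column rain_mm_plus_2 = wx['rain_mm'] + 2:
   cond  rain_mm  rain_mm_plus_2
0   fog      276             278
1   fog      296             298
2   fog      139             141
3   fog      130             132
4   fog       48              50
5  rain      290             292
6  rain      272             274
7  rain       67              69
8  rain       63              65
group by cond, sum of rain_mm_plus_2:
      rain_mm_plus_2
cond                
fog              899
rain             700
sort by rain_mm_plus_2 descending:
      rain_mm_plus_2
cond                
fog              899
rain             700
add column rain_mm_plus_2_x2 = t['rain_mm_plus_2'] * 2:
      rain_mm_plus_2  rain_mm_plus_2_x2
cond                                   
fog              899               1798
rain             700               1400
Hence 1400.

1400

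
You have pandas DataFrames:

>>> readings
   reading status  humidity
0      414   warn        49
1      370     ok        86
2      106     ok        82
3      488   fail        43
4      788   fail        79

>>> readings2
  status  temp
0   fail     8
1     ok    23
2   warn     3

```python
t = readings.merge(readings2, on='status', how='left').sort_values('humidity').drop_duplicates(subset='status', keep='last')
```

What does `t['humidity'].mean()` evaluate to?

71.3333333333

merge on 'status' (how='left') → 5 rows:
   reading status  humidity  temp
0      414   warn        49     3
1      370     ok        86    23
2      106     ok        82    23
3      488   fail        43     8
4      788   fail        79     8
sort by humidity:
   reading status  humidity  temp
3      488   fail        43     8
0      414   warn        49     3
4      788   fail        79     8
2      106     ok        82    23
1      370     ok        86    23
drop duplicate status (keep=last):
   reading status  humidity  temp
0      414   warn        49     3
4      788   fail        79     8
1      370     ok        86    23
Finally, mean of column 'humidity' = 71.3333333333.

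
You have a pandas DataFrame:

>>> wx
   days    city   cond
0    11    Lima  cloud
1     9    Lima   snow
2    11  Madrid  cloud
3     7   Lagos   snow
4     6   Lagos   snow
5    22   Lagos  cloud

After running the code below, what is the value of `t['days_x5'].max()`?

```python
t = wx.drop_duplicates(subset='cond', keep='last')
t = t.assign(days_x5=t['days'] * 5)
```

drop duplicate cond (keep=last):
   days   city   cond
4     6  Lagos   snow
5    22  Lagos  cloud
add column days_x5 = t['days'] * 5:
   days   city   cond  days_x5
4     6  Lagos   snow       30
5    22  Lagos  cloud      110
Reading off the max of column 'days_x5', we get 110.

110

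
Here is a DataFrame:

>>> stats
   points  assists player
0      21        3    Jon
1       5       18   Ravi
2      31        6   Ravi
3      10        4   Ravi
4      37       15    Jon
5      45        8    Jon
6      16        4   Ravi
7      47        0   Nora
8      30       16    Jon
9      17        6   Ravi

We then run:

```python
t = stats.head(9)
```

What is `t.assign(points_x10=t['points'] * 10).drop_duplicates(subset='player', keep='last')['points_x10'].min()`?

take first 9 rows:
   points  assists player
0      21        3    Jon
1       5       18   Ravi
2      31        6   Ravi
3      10        4   Ravi
4      37       15    Jon
5      45        8    Jon
6      16        4   Ravi
7      47        0   Nora
8      30       16    Jon
add column points_x10 = t['points'] * 10:
   points  assists player  points_x10
0      21        3    Jon         210
1       5       18   Ravi          50
2      31        6   Ravi         310
3      10        4   Ravi         100
4      37       15    Jon         370
5      45        8    Jon         450
6      16        4   Ravi         160
7      47        0   Nora         470
8      30       16    Jon         300
drop duplicate player (keep=last):
   points  assists player  points_x10
6      16        4   Ravi         160
7      47        0   Nora         470
8      30       16    Jon         300
Taking the min of column 'points_x10' gives 160.

160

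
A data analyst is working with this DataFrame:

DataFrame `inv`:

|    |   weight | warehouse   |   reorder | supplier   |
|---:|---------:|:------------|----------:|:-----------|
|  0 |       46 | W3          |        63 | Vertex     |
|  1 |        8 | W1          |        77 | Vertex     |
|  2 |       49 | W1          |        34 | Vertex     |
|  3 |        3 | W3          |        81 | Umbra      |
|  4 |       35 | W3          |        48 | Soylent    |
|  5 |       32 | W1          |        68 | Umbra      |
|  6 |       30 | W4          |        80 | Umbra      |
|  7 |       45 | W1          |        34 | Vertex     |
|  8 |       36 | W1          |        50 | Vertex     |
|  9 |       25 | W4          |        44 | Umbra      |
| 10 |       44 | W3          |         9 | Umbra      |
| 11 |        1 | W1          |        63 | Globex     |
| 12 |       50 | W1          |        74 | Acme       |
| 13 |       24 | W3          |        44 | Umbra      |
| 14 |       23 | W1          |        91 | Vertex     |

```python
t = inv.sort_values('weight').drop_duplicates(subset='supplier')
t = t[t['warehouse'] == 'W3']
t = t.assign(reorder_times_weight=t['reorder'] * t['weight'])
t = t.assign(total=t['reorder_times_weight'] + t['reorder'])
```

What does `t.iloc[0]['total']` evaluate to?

sort by weight:
    weight warehouse  reorder supplier
11       1        W1       63   Globex
3        3        W3       81    Umbra
1        8        W1       77   Vertex
14      23        W1       91   Vertex
13      24        W3       44    Umbra
9       25        W4       44    Umbra
6       30        W4       80    Umbra
5       32        W1       68    Umbra
4       35        W3       48  Soylent
8       36        W1       50   Vertex
10      44        W3        9    Umbra
7       45        W1       34   Vertex
0       46        W3       63   Vertex
2       49        W1       34   Vertex
12      50        W1       74     Acme
drop duplicate supplier (keep=first):
    weight warehouse  reorder supplier
11       1        W1       63   Globex
3        3        W3       81    Umbra
1        8        W1       77   Vertex
4       35        W3       48  Soylent
12      50        W1       74     Acme
filter rows where warehouse == 'W3':
   weight warehouse  reorder supplier
3       3        W3       81    Umbra
4      35        W3       48  Soylent
add column reorder_times_weight = t['reorder'] * t['weight']:
   weight warehouse  reorder supplier  reorder_times_weight
3       3        W3       81    Umbra                   243
4      35        W3       48  Soylent                  1680
add column total = t['reorder_times_weight'] + t['reorder']:
   weight warehouse  reorder supplier  reorder_times_weight  total
3       3        W3       81    Umbra                   243    324
4      35        W3       48  Soylent                  1680   1728
Taking the value at position 0, column 'total' gives 324.

324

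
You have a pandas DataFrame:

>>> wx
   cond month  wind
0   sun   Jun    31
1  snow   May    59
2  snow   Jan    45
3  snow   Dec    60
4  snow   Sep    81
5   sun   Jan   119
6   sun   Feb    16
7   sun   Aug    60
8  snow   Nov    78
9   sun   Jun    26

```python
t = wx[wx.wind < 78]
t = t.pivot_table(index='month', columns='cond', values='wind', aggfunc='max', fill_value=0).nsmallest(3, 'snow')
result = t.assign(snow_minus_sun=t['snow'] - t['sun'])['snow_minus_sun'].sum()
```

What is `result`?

filter rows where wind < 78:
   cond month  wind
0   sun   Jun    31
1  snow   May    59
2  snow   Jan    45
3  snow   Dec    60
6   sun   Feb    16
7   sun   Aug    60
9   sun   Jun    26
pivot: rows=month, cols=cond, max(wind):
cond   snow  sun
month           
Aug       0   60
Dec      60    0
Feb       0   16
Jan      45    0
Jun       0   31
May      59    0
take 3 rows with smallest snow:
cond   snow  sun
month           
Aug       0   60
Feb       0   16
Jun       0   31
add column snow_minus_sun = t['snow'] - t['sun']:
cond   snow  sun  snow_minus_sun
month                           
Aug       0   60             -60
Feb       0   16             -16
Jun       0   31             -31
Taking the sum of column 'snow_minus_sun' gives -107.

-107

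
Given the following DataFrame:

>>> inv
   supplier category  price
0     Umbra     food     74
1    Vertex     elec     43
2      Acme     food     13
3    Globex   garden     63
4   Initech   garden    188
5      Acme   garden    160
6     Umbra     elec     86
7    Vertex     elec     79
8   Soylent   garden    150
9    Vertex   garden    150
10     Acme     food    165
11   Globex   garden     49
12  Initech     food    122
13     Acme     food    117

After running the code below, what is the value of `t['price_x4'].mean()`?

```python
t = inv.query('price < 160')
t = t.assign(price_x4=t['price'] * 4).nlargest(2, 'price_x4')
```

filter rows where price < 160:
   supplier category  price
0     Umbra     food     74
1    Vertex     elec     43
2      Acme     food     13
3    Globex   garden     63
6     Umbra     elec     86
7    Vertex     elec     79
8   Soylent   garden    150
9    Vertex   garden    150
11   Globex   garden     49
12  Initech     food    122
13     Acme     food    117
add column price_x4 = t['price'] * 4:
   supplier category  price  price_x4
0     Umbra     food     74       296
1    Vertex     elec     43       172
2      Acme     food     13        52
3    Globex   garden     63       252
6     Umbra     elec     86       344
7    Vertex     elec     79       316
8   Soylent   garden    150       600
9    Vertex   garden    150       600
11   Globex   garden     49       196
12  Initech     food    122       488
13     Acme     food    117       468
take 2 rows with largest price_x4:
  supplier category  price  price_x4
8  Soylent   garden    150       600
9   Vertex   garden    150       600

600.0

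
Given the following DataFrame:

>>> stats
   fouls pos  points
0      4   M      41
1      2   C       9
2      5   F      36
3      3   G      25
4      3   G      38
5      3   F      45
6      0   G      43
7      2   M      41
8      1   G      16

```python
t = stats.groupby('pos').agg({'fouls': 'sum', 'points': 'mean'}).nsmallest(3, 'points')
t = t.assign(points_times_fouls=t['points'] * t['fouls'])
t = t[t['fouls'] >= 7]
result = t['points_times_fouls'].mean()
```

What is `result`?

268.75

group by pos: sum(fouls), mean(points):
     fouls  points
pos               
C        2     9.0
F        8    40.5
G        7    30.5
M        6    41.0
take 3 rows with smallest points:
     fouls  points
pos               
C        2     9.0
G        7    30.5
F        8    40.5
add column points_times_fouls = t['points'] * t['fouls']:
     fouls  points  points_times_fouls
pos                                   
C        2     9.0                18.0
G        7    30.5               213.5
F        8    40.5               324.0
filter rows where fouls >= 7:
     fouls  points  points_times_fouls
pos                                   
G        7    30.5               213.5
F        8    40.5               324.0
Hence 268.75.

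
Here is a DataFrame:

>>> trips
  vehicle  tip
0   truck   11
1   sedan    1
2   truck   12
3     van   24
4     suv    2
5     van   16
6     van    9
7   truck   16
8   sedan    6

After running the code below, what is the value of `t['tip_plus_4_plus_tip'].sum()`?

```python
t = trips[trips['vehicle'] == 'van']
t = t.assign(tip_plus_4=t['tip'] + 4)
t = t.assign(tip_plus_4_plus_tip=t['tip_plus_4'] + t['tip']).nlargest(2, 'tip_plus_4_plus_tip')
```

filter rows where vehicle == 'van':
  vehicle  tip
3     van   24
5     van   16
6     van    9
add column tip_plus_4 = t['tip'] + 4:
  vehicle  tip  tip_plus_4
3     van   24          28
5     van   16          20
6     van    9          13
add column tip_plus_4_plus_tip = t['tip_plus_4'] + t['tip']:
  vehicle  tip  tip_plus_4  tip_plus_4_plus_tip
3     van   24          28                   52
5     van   16          20                   36
6     van    9          13                   22
take 2 rows with largest tip_plus_4_plus_tip:
  vehicle  tip  tip_plus_4  tip_plus_4_plus_tip
3     van   24          28                   52
5     van   16          20                   36
sum of column 'tip_plus_4_plus_tip' → 88

88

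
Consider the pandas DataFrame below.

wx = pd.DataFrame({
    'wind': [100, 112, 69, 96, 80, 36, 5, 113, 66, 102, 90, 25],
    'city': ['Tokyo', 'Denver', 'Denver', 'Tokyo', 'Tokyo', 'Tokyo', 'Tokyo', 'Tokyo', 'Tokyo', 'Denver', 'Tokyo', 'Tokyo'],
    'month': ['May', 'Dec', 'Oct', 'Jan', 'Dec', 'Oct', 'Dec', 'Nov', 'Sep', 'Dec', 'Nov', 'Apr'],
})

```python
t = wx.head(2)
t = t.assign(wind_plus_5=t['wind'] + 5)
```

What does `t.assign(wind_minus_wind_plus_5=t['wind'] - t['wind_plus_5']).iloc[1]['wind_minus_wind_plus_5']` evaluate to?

take first 2 rows:
   wind    city month
0   100   Tokyo   May
1   112  Denver   Dec
add column wind_plus_5 = t['wind'] + 5:
   wind    city month  wind_plus_5
0   100   Tokyo   May          105
1   112  Denver   Dec          117
add column wind_minus_wind_plus_5 = t['wind'] - t['wind_plus_5']:
   wind    city month  wind_plus_5  wind_minus_wind_plus_5
0   100   Tokyo   May          105                      -5
1   112  Denver   Dec          117                      -5
Reading off the value at position 1, column 'wind_minus_wind_plus_5', we get -5.

-5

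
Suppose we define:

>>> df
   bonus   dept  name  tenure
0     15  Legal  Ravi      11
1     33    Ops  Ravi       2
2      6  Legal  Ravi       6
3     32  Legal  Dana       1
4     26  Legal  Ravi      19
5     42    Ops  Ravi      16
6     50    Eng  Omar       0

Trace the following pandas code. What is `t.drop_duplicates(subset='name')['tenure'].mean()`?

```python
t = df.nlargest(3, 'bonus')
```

take 3 rows with largest bonus:
   bonus dept  name  tenure
6     50  Eng  Omar       0
5     42  Ops  Ravi      16
1     33  Ops  Ravi       2
drop duplicate name (keep=first):
   bonus dept  name  tenure
6     50  Eng  Omar       0
5     42  Ops  Ravi      16
Finally, mean of column 'tenure' = 8.0.

8.0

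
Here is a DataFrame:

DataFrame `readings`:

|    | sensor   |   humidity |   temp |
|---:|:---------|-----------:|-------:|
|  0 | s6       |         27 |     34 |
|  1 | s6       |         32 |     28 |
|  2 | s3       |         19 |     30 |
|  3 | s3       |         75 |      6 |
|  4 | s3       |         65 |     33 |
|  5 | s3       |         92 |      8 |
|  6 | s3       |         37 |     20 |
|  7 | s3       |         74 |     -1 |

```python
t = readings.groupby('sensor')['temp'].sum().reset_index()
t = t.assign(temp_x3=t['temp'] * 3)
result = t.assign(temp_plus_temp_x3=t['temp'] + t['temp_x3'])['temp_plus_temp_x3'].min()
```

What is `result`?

248

group by sensor, sum of temp:
sensor
s3    96
s6    62
Name: temp, dtype: int64
reset_index():
  sensor  temp
0     s3    96
1     s6    62
add column temp_x3 = t['temp'] * 3:
  sensor  temp  temp_x3
0     s3    96      288
1     s6    62      186
add column temp_plus_temp_x3 = t['temp'] + t['temp_x3']:
  sensor  temp  temp_x3  temp_plus_temp_x3
0     s3    96      288                384
1     s6    62      186                248
The min of column 'temp_plus_temp_x3' is 248.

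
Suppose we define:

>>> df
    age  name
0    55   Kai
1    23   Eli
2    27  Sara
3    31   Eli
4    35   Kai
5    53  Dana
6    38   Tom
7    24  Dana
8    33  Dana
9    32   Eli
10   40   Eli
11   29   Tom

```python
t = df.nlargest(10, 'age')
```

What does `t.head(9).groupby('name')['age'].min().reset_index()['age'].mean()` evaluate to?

take 10 rows with largest age:
    age  name
0    55   Kai
5    53  Dana
10   40   Eli
6    38   Tom
4    35   Kai
8    33  Dana
9    32   Eli
3    31   Eli
11   29   Tom
2    27  Sara
take first 9 rows:
    age  name
0    55   Kai
5    53  Dana
10   40   Eli
6    38   Tom
4    35   Kai
8    33  Dana
9    32   Eli
3    31   Eli
11   29   Tom
group by name, min of age:
name
Dana    33
Eli     31
Kai     35
Tom     29
Name: age, dtype: int64
reset_index():
   name  age
0  Dana   33
1   Eli   31
2   Kai   35
3   Tom   29
The mean of column 'age' is 32.0.

32.0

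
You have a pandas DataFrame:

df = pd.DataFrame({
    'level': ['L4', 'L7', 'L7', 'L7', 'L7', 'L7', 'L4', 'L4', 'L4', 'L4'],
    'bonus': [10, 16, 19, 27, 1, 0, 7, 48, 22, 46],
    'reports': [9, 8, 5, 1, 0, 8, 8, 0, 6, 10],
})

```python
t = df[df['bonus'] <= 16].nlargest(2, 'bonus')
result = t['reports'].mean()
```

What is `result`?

8.5

filter rows where bonus <= 16:
  level  bonus  reports
0    L4     10        9
1    L7     16        8
4    L7      1        0
5    L7      0        8
6    L4      7        8
take 2 rows with largest bonus:
  level  bonus  reports
1    L7     16        8
0    L4     10        9
The mean of column 'reports' is 8.5.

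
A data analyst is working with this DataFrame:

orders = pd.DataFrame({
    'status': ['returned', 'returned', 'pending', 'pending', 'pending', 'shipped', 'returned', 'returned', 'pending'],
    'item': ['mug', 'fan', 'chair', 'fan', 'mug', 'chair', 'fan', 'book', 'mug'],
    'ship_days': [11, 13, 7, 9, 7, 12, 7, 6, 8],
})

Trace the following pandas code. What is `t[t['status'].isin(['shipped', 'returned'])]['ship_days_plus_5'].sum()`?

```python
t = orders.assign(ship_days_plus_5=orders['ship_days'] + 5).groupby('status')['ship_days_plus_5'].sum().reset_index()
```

add column ship_days_plus_5 = orders['ship_days'] + 5:
     status   item  ship_days  ship_days_plus_5
0  returned    mug         11                16
1  returned    fan         13                18
2   pending  chair          7                12
3   pending    fan          9                14
4   pending    mug          7                12
5   shipped  chair         12                17
6  returned    fan          7                12
7  returned   book          6                11
8   pending    mug          8                13
group by status, sum of ship_days_plus_5:
status
pending     51
returned    57
shipped     17
Name: ship_days_plus_5, dtype: int64
reset_index():
     status  ship_days_plus_5
0   pending                51
1  returned                57
2   shipped                17
filter rows where status in ['shipped', 'returned']:
     status  ship_days_plus_5
1  returned                57
2   shipped                17

74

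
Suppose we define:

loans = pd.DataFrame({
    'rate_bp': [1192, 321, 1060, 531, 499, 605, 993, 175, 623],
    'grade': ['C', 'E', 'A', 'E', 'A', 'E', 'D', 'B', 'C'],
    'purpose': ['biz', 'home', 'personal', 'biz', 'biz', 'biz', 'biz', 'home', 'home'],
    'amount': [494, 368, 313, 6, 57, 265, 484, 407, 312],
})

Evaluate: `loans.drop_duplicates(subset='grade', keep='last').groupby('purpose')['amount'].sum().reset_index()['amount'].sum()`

drop duplicate grade (keep=last):
   rate_bp grade purpose  amount
4      499     A     biz      57
5      605     E     biz     265
6      993     D     biz     484
7      175     B    home     407
8      623     C    home     312
group by purpose, sum of amount:
purpose
biz     806
home    719
Name: amount, dtype: int64
reset_index():
  purpose  amount
0     biz     806
1    home     719
sum of column 'amount' → 1525

1525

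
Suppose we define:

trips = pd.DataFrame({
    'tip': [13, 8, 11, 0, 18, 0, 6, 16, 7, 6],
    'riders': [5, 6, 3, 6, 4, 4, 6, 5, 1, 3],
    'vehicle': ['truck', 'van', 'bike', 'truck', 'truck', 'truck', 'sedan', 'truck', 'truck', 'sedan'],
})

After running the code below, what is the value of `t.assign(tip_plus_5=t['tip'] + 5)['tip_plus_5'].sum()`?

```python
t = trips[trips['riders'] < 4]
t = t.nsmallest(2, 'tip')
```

filter rows where riders < 4:
   tip  riders vehicle
2   11       3    bike
8    7       1   truck
9    6       3   sedan
take 2 rows with smallest tip:
   tip  riders vehicle
9    6       3   sedan
8    7       1   truck
add column tip_plus_5 = t['tip'] + 5:
   tip  riders vehicle  tip_plus_5
9    6       3   sedan          11
8    7       1   truck          12
Finally, sum of column 'tip_plus_5' = 23.

23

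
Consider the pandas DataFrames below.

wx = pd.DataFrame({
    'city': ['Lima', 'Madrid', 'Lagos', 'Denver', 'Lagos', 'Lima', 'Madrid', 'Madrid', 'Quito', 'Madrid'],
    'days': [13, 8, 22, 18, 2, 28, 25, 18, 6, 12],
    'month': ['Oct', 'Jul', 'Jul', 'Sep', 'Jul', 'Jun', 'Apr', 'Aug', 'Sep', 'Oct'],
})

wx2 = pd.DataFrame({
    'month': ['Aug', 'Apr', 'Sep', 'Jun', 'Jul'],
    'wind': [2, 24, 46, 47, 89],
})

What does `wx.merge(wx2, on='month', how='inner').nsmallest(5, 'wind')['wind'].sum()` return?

merge on 'month' (how='inner') → 8 rows:
     city  days month  wind
0  Madrid     8   Jul    89
1   Lagos    22   Jul    89
2  Denver    18   Sep    46
3   Lagos     2   Jul    89
4    Lima    28   Jun    47
5  Madrid    25   Apr    24
6  Madrid    18   Aug     2
7   Quito     6   Sep    46
take 5 rows with smallest wind:
     city  days month  wind
6  Madrid    18   Aug     2
5  Madrid    25   Apr    24
2  Denver    18   Sep    46
7   Quito     6   Sep    46
4    Lima    28   Jun    47

165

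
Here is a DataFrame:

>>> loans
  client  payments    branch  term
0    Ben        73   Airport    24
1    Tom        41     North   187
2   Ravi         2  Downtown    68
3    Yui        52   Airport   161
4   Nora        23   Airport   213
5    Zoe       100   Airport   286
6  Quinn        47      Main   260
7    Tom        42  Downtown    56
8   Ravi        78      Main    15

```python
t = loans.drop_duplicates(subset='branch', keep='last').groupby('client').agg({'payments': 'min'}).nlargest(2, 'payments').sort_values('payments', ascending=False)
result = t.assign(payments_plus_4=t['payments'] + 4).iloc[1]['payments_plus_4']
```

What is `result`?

drop duplicate branch (keep=last):
  client  payments    branch  term
1    Tom        41     North   187
5    Zoe       100   Airport   286
7    Tom        42  Downtown    56
8   Ravi        78      Main    15
group by client, min of payments:
        payments
client          
Ravi          78
Tom           41
Zoe          100
take 2 rows with largest payments:
        payments
client          
Zoe          100
Ravi          78
sort by payments descending:
        payments
client          
Zoe          100
Ravi          78
add column payments_plus_4 = t['payments'] + 4:
        payments  payments_plus_4
client                           
Zoe          100              104
Ravi          78               82

82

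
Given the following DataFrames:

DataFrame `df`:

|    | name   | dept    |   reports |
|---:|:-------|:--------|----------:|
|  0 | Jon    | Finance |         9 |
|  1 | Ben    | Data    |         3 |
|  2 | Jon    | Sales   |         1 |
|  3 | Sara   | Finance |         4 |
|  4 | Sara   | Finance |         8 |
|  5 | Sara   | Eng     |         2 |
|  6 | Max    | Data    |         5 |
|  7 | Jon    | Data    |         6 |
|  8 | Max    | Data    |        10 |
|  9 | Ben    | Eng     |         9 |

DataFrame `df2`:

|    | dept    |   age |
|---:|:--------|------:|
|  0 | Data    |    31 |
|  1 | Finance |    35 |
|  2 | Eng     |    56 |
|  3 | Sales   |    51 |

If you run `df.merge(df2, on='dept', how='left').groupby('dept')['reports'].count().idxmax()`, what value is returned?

Data

merge on 'dept' (how='left') → 10 rows:
   name     dept  reports  age
0   Jon  Finance        9   35
1   Ben     Data        3   31
2   Jon    Sales        1   51
3  Sara  Finance        4   35
4  Sara  Finance        8   35
5  Sara      Eng        2   56
6   Max     Data        5   31
7   Jon     Data        6   31
8   Max     Data       10   31
9   Ben      Eng        9   56
group by dept, count of reports:
dept
Data       4
Eng        2
Finance    3
Sales      1
Name: reports, dtype: int64
The label with the largest value is Data.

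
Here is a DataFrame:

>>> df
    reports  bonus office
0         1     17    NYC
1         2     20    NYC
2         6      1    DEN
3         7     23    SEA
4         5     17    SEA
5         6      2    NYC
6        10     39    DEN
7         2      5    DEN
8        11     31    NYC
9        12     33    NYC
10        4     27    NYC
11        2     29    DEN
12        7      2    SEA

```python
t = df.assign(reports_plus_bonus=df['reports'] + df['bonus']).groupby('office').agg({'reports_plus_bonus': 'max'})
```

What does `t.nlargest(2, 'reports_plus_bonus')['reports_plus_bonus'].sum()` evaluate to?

add column reports_plus_bonus = df['reports'] + df['bonus']:
    reports  bonus office  reports_plus_bonus
0         1     17    NYC                  18
1         2     20    NYC                  22
2         6      1    DEN                   7
3         7     23    SEA                  30
4         5     17    SEA                  22
5         6      2    NYC                   8
6        10     39    DEN                  49
7         2      5    DEN                   7
8        11     31    NYC                  42
9        12     33    NYC                  45
10        4     27    NYC                  31
11        2     29    DEN                  31
12        7      2    SEA                   9
group by office, max of reports_plus_bonus:
        reports_plus_bonus
office                    
DEN                     49
NYC                     45
SEA                     30
take 2 rows with largest reports_plus_bonus:
        reports_plus_bonus
office                    
DEN                     49
NYC                     45

94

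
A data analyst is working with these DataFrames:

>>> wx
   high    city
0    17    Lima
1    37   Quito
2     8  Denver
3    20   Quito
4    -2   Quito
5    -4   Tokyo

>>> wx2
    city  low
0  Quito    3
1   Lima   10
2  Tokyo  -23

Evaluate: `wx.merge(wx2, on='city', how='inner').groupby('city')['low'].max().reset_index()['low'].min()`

merge on 'city' (how='inner') → 5 rows:
   high   city  low
0    17   Lima   10
1    37  Quito    3
2    20  Quito    3
3    -2  Quito    3
4    -4  Tokyo  -23
group by city, max of low:
city
Lima     10
Quito     3
Tokyo   -23
Name: low, dtype: int64
reset_index():
    city  low
0   Lima   10
1  Quito    3
2  Tokyo  -23
Hence -23.

-23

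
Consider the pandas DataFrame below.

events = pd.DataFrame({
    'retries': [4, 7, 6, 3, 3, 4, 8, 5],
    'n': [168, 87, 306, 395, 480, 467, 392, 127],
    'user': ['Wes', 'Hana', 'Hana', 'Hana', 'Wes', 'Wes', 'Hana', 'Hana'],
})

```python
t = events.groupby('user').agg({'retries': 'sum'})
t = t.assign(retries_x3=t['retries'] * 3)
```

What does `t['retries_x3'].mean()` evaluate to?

group by user, sum of retries:
      retries
user         
Hana       29
Wes        11
add column retries_x3 = t['retries'] * 3:
      retries  retries_x3
user                     
Hana       29          87
Wes        11          33
Hence 60.0.

60.0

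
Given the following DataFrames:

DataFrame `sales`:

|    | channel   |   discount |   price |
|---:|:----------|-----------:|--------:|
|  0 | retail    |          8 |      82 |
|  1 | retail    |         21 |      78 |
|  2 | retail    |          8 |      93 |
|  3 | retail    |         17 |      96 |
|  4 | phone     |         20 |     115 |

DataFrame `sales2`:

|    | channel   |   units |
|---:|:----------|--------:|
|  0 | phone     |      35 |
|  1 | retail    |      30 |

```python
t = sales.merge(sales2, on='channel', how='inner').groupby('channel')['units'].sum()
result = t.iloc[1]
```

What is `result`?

merge on 'channel' (how='inner') → 5 rows:
  channel  discount  price  units
0  retail         8     82     30
1  retail        21     78     30
2  retail         8     93     30
3  retail        17     96     30
4   phone        20    115     35
group by channel, sum of units:
channel
phone      35
retail    120
Name: units, dtype: int64

120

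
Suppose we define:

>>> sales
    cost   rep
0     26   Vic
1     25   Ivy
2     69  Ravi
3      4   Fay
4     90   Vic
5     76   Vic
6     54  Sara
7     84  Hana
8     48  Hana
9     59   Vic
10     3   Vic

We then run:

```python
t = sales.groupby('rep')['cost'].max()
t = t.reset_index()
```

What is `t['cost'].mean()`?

group by rep, max of cost:
rep
Fay      4
Hana    84
Ivy     25
Ravi    69
Sara    54
Vic     90
Name: cost, dtype: int64
reset_index():
    rep  cost
0   Fay     4
1  Hana    84
2   Ivy    25
3  Ravi    69
4  Sara    54
5   Vic    90
Taking the mean of column 'cost' gives 54.3333333333.

54.3333333333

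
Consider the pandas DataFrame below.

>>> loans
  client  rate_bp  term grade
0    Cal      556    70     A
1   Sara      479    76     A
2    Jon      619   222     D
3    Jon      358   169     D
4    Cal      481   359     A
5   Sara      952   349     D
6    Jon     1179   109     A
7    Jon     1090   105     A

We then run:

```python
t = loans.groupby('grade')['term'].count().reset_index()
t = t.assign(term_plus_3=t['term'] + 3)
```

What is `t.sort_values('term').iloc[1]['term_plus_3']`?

group by grade, count of term:
grade
A    5
D    3
Name: term, dtype: int64
reset_index():
  grade  term
0     A     5
1     D     3
add column term_plus_3 = t['term'] + 3:
  grade  term  term_plus_3
0     A     5            8
1     D     3            6
sort by term:
  grade  term  term_plus_3
1     D     3            6
0     A     5            8
value at position 1, column 'term_plus_3' → 8

8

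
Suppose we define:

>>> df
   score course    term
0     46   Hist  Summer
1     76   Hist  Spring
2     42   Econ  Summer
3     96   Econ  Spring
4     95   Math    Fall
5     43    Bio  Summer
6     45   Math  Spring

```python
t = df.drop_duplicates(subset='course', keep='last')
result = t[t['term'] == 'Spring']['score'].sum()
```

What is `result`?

217

drop duplicate course (keep=last):
   score course    term
1     76   Hist  Spring
3     96   Econ  Spring
5     43    Bio  Summer
6     45   Math  Spring
filter rows where term == 'Spring':
   score course    term
1     76   Hist  Spring
3     96   Econ  Spring
6     45   Math  Spring
Hence 217.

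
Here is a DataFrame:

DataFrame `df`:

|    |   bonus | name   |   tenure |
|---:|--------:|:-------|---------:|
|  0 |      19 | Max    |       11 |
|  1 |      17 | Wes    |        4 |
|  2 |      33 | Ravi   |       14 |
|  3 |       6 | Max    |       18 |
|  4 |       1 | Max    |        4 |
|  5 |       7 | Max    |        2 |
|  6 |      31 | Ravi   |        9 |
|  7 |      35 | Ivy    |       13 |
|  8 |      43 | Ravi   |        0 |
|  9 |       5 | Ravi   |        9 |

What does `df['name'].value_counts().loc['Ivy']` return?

1

value_counts of name:
name
Max     4
Ravi    4
Wes     1
Ivy     1
Name: count, dtype: int64
Hence 1.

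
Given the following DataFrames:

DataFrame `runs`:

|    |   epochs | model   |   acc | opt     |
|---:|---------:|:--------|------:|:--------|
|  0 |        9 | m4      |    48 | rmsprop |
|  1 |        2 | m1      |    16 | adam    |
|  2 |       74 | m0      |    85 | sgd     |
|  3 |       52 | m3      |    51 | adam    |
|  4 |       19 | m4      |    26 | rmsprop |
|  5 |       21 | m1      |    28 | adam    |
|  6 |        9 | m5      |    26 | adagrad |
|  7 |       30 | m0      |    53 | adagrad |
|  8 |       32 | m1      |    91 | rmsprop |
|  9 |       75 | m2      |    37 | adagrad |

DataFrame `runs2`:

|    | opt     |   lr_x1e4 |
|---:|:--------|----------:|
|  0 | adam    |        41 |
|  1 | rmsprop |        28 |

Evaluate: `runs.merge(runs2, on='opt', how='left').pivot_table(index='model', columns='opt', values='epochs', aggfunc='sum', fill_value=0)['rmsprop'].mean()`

merge on 'opt' (how='left') → 10 rows:
   epochs model  acc      opt  lr_x1e4
0       9    m4   48  rmsprop     28.0
1       2    m1   16     adam     41.0
2      74    m0   85      sgd      NaN
3      52    m3   51     adam     41.0
4      19    m4   26  rmsprop     28.0
5      21    m1   28     adam     41.0
6       9    m5   26  adagrad      NaN
7      30    m0   53  adagrad      NaN
8      32    m1   91  rmsprop     28.0
9      75    m2   37  adagrad      NaN
pivot: rows=model, cols=opt, sum(epochs):
opt    adagrad  adam  rmsprop  sgd
model                             
m0          30     0        0   74
m1           0    23       32    0
m2          75     0        0    0
m3           0    52        0    0
m4           0     0       28    0
m5           9     0        0    0
Taking the mean of column 'rmsprop' gives 10.0.

10.0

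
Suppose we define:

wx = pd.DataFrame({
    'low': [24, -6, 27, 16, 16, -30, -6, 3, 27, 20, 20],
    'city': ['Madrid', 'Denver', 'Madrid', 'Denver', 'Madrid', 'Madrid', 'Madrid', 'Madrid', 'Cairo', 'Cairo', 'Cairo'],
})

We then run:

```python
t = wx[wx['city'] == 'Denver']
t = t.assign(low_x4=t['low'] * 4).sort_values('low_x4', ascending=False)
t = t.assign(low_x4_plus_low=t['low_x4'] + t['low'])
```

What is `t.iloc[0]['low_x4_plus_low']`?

80

filter rows where city == 'Denver':
   low    city
1   -6  Denver
3   16  Denver
add column low_x4 = t['low'] * 4:
   low    city  low_x4
1   -6  Denver     -24
3   16  Denver      64
sort by low_x4 descending:
   low    city  low_x4
3   16  Denver      64
1   -6  Denver     -24
add column low_x4_plus_low = t['low_x4'] + t['low']:
   low    city  low_x4  low_x4_plus_low
3   16  Denver      64               80
1   -6  Denver     -24              -30
Taking the value at position 0, column 'low_x4_plus_low' gives 80.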